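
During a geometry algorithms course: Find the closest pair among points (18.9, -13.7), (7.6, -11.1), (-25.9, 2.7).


d(P0,P1) = 11.5953, d(P0,P2) = 47.7074, d(P1,P2) = 36.2311
Closest: P0 and P1

Closest pair: (18.9, -13.7) and (7.6, -11.1), distance = 11.5953


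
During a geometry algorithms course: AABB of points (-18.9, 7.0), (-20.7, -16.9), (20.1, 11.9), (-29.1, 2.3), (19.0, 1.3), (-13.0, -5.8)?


x range: [-29.1, 20.1]
y range: [-16.9, 11.9]
Bounding box: (-29.1,-16.9) to (20.1,11.9)

(-29.1,-16.9) to (20.1,11.9)


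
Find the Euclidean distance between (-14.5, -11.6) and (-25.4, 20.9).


dx=-10.9, dy=32.5
d^2 = (-10.9)^2 + 32.5^2 = 1175.06
d = sqrt(1175.06) = 34.2791

34.2791


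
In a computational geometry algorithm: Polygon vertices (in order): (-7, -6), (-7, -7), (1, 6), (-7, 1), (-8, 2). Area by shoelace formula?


Shoelace sum: ((-7)*(-7) - (-7)*(-6)) + ((-7)*6 - 1*(-7)) + (1*1 - (-7)*6) + ((-7)*2 - (-8)*1) + ((-8)*(-6) - (-7)*2)
= 71
Area = |71|/2 = 35.5

35.5


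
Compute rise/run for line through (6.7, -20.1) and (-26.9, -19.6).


slope = (y2-y1)/(x2-x1) = ((-19.6)-(-20.1))/((-26.9)-6.7) = 0.5/(-33.6) = -0.0149

-0.0149


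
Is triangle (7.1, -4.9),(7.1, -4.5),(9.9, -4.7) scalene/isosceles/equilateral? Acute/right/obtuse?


Side lengths squared: AB^2=0.16, BC^2=7.88, CA^2=7.88
Sorted: [0.16, 7.88, 7.88]
By sides: Isosceles, By angles: Acute

Isosceles, Acute


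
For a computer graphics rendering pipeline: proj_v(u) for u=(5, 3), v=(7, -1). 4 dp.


u.v = 32, |v| = sqrt(50) = 7.0711
Scalar projection = u.v / |v| = 32 / sqrt(50) = 4.5255

4.5255


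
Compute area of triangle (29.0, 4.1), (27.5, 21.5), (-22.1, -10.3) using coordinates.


Area = |x_A(y_B-y_C) + x_B(y_C-y_A) + x_C(y_A-y_B)|/2
= |922.2 + (-396) + 384.54|/2
= 910.74/2 = 455.37

455.37


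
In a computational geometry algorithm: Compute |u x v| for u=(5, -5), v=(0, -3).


|u x v| = |5*(-3) - (-5)*0|
= |(-15) - 0| = 15

15


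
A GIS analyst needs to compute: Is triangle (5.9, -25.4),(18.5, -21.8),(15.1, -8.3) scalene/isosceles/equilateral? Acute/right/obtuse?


Side lengths squared: AB^2=171.72, BC^2=193.81, CA^2=377.05
Sorted: [171.72, 193.81, 377.05]
By sides: Scalene, By angles: Obtuse

Scalene, Obtuse


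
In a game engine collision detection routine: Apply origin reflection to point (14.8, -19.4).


Reflection over origin: (x,y) -> (-x,-y)
(14.8, -19.4) -> (-14.8, 19.4)

(-14.8, 19.4)


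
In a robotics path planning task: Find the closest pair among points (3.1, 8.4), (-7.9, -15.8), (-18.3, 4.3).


d(P0,P1) = 26.5827, d(P0,P2) = 21.7892, d(P1,P2) = 22.6312
Closest: P0 and P2

Closest pair: (3.1, 8.4) and (-18.3, 4.3), distance = 21.7892


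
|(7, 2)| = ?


|u| = sqrt(7^2 + 2^2) = sqrt(53) = 7.2801

7.2801


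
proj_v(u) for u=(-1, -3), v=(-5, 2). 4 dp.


u.v = -1, |v| = sqrt(29) = 5.3852
Scalar projection = u.v / |v| = -1 / sqrt(29) = -0.1857

-0.1857


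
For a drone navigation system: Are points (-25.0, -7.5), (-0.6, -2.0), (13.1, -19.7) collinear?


Cross product: ((-0.6)-(-25))*((-19.7)-(-7.5)) - ((-2)-(-7.5))*(13.1-(-25))
= -507.23

No, not collinear


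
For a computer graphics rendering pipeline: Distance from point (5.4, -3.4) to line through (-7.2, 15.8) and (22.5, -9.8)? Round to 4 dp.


|cross product| = 247.68
|line direction| = sqrt(1537.45) = 39.2103
Distance = 247.68/sqrt(1537.45) = 6.3167

6.3167


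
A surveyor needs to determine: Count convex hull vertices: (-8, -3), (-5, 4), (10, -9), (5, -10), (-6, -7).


Convex hull vertices (CCW): (-8, -3), (-6, -7), (5, -10), (10, -9), (-5, 4)
Count = 5

5


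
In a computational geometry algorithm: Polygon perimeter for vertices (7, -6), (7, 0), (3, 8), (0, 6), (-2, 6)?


Sides: (7, -6)->(7, 0): sqrt(36) = 6, (7, 0)->(3, 8): sqrt(80) = 8.944272, (3, 8)->(0, 6): sqrt(13) = 3.605551, (0, 6)->(-2, 6): sqrt(4) = 2, (-2, 6)->(7, -6): sqrt(225) = 15
Sum = 35.549823
Perimeter = 35.5498

35.5498


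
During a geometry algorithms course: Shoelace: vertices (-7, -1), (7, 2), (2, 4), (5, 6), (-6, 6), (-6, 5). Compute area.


Shoelace sum: ((-7)*2 - 7*(-1)) + (7*4 - 2*2) + (2*6 - 5*4) + (5*6 - (-6)*6) + ((-6)*5 - (-6)*6) + ((-6)*(-1) - (-7)*5)
= 122
Area = |122|/2 = 61

61


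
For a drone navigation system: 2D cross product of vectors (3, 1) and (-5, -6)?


u x v = u_x*v_y - u_y*v_x = 3*(-6) - 1*(-5)
= (-18) - (-5) = -13

-13


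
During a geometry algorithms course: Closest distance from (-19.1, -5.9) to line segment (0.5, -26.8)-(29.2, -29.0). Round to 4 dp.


Project P onto AB: t = 0 (clamped to [0,1])
Closest point on segment: (0.5, -26.8)
Distance: 28.6526

28.6526


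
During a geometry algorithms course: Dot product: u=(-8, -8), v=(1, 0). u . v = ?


u . v = u_x*v_x + u_y*v_y = (-8)*1 + (-8)*0
= (-8) + 0 = -8

-8


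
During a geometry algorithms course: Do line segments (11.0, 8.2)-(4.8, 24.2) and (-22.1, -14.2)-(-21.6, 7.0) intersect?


Cross products: d1=-690.52, d2=-551.08, d3=668.48, d4=529.04
d1*d2 < 0 and d3*d4 < 0? no

No, they don't intersect


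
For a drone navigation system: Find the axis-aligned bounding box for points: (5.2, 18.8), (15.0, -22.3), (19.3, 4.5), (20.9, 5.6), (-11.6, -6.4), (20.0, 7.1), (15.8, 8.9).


x range: [-11.6, 20.9]
y range: [-22.3, 18.8]
Bounding box: (-11.6,-22.3) to (20.9,18.8)

(-11.6,-22.3) to (20.9,18.8)


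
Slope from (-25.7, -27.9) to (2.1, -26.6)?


slope = (y2-y1)/(x2-x1) = ((-26.6)-(-27.9))/(2.1-(-25.7)) = 1.3/27.8 = 0.0468

0.0468


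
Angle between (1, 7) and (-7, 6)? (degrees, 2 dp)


u.v = 35, |u| = sqrt(50) = 7.0711, |v| = sqrt(85) = 9.2195
cos(theta) = u.v/(|u||v|) = 35/sqrt(4250) = 0.536875
theta = acos(0.536875) = 57.53 degrees

57.53 degrees


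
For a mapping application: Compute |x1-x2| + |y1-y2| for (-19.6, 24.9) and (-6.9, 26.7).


|(-19.6)-(-6.9)| + |24.9-26.7| = 12.7 + 1.8 = 14.5

14.5


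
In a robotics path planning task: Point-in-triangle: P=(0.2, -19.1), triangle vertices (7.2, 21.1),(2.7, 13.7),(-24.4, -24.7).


Cross products: AB x AP = 129.1, BC x BP = 792.88, CA x CP = -949.72
All same sign? no

No, outside


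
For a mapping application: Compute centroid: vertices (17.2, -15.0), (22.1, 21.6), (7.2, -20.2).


Centroid = ((x_A+x_B+x_C)/3, (y_A+y_B+y_C)/3)
= ((17.2+22.1+7.2)/3, ((-15)+21.6+(-20.2))/3)
= (15.5, -4.5333)

(15.5, -4.5333)


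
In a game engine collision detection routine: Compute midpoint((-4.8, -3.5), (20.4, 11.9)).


M = (((-4.8)+20.4)/2, ((-3.5)+11.9)/2)
= (7.8, 4.2)

(7.8, 4.2)


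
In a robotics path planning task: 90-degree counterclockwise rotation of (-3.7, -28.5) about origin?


90° CCW: (x,y) -> (-y, x)
(-3.7,-28.5) -> (28.5, -3.7)

(28.5, -3.7)


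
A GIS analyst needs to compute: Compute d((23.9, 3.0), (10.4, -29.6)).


dx=-13.5, dy=-32.6
d^2 = (-13.5)^2 + (-32.6)^2 = 1245.01
d = sqrt(1245.01) = 35.2847

35.2847


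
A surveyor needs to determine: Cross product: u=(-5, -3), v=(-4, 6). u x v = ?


u x v = u_x*v_y - u_y*v_x = (-5)*6 - (-3)*(-4)
= (-30) - 12 = -42

-42


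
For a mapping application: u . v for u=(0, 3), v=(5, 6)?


u . v = u_x*v_x + u_y*v_y = 0*5 + 3*6
= 0 + 18 = 18

18


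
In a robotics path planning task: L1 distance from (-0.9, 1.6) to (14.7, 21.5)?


|(-0.9)-14.7| + |1.6-21.5| = 15.6 + 19.9 = 35.5

35.5


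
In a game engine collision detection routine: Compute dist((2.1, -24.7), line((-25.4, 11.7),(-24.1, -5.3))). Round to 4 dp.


|cross product| = 420.18
|line direction| = sqrt(290.69) = 17.0496
Distance = 420.18/sqrt(290.69) = 24.6445

24.6445


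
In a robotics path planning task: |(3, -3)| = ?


|u| = sqrt(3^2 + (-3)^2) = sqrt(18) = 4.2426

4.2426


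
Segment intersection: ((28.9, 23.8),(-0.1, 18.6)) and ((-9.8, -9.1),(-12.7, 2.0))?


Cross products: d1=-524.98, d2=-188, d3=752.86, d4=415.88
d1*d2 < 0 and d3*d4 < 0? no

No, they don't intersect


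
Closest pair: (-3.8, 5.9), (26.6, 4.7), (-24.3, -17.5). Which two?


d(P0,P1) = 30.4237, d(P0,P2) = 31.1096, d(P1,P2) = 55.5306
Closest: P0 and P1

Closest pair: (-3.8, 5.9) and (26.6, 4.7), distance = 30.4237


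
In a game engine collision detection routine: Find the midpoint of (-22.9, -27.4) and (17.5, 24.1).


M = (((-22.9)+17.5)/2, ((-27.4)+24.1)/2)
= (-2.7, -1.65)

(-2.7, -1.65)


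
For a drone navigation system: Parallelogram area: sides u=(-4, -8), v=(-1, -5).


|u x v| = |(-4)*(-5) - (-8)*(-1)|
= |20 - 8| = 12

12


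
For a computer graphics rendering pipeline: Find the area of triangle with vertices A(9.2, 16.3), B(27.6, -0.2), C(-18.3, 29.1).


Area = |x_A(y_B-y_C) + x_B(y_C-y_A) + x_C(y_A-y_B)|/2
= |(-269.56) + 353.28 + (-301.95)|/2
= 218.23/2 = 109.115

109.115


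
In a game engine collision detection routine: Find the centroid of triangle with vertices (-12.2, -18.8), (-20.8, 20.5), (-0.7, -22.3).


Centroid = ((x_A+x_B+x_C)/3, (y_A+y_B+y_C)/3)
= (((-12.2)+(-20.8)+(-0.7))/3, ((-18.8)+20.5+(-22.3))/3)
= (-11.2333, -6.8667)

(-11.2333, -6.8667)


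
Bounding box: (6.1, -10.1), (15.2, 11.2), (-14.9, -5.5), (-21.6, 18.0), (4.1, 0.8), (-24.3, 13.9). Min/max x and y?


x range: [-24.3, 15.2]
y range: [-10.1, 18]
Bounding box: (-24.3,-10.1) to (15.2,18)

(-24.3,-10.1) to (15.2,18)


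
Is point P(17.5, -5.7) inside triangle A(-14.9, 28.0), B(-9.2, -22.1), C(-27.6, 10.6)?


Cross products: AB x AP = 1431.15, BC x BP = -1174.85, CA x CP = -991.75
All same sign? no

No, outside


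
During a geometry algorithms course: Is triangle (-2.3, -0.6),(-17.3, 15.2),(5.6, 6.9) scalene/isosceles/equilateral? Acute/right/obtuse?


Side lengths squared: AB^2=474.64, BC^2=593.3, CA^2=118.66
Sorted: [118.66, 474.64, 593.3]
By sides: Scalene, By angles: Right

Scalene, Right


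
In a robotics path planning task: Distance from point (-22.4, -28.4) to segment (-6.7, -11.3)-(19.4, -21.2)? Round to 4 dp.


Project P onto AB: t = 0 (clamped to [0,1])
Closest point on segment: (-6.7, -11.3)
Distance: 23.2142

23.2142


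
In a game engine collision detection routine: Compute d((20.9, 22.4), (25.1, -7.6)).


dx=4.2, dy=-30
d^2 = 4.2^2 + (-30)^2 = 917.64
d = sqrt(917.64) = 30.2926

30.2926


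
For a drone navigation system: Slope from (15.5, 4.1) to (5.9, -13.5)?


slope = (y2-y1)/(x2-x1) = ((-13.5)-4.1)/(5.9-15.5) = (-17.6)/(-9.6) = 1.8333

1.8333


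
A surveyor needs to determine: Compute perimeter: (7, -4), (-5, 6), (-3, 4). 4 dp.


Sides: (7, -4)->(-5, 6): sqrt(244) = 15.620499, (-5, 6)->(-3, 4): sqrt(8) = 2.828427, (-3, 4)->(7, -4): sqrt(164) = 12.806248
Sum = 31.255174
Perimeter = 31.2552

31.2552


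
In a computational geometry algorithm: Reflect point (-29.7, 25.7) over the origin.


Reflection over origin: (x,y) -> (-x,-y)
(-29.7, 25.7) -> (29.7, -25.7)

(29.7, -25.7)


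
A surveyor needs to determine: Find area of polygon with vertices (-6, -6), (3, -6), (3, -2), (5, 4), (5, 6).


Shoelace sum: ((-6)*(-6) - 3*(-6)) + (3*(-2) - 3*(-6)) + (3*4 - 5*(-2)) + (5*6 - 5*4) + (5*(-6) - (-6)*6)
= 104
Area = |104|/2 = 52

52


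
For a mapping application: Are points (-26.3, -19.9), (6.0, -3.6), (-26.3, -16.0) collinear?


Cross product: (6-(-26.3))*((-16)-(-19.9)) - ((-3.6)-(-19.9))*((-26.3)-(-26.3))
= 125.97

No, not collinear


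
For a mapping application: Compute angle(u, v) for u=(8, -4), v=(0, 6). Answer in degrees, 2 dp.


u.v = -24, |u| = sqrt(80) = 8.9443, |v| = sqrt(36) = 6
cos(theta) = u.v/(|u||v|) = -24/sqrt(2880) = -0.447214
theta = acos(-0.447214) = 116.57 degrees

116.57 degrees


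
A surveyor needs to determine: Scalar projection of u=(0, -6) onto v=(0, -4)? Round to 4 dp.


u.v = 24, |v| = sqrt(16) = 4
Scalar projection = u.v / |v| = 24 / sqrt(16) = 6

6


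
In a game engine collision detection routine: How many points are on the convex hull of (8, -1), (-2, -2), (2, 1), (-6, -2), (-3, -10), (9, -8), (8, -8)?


Convex hull vertices (CCW): (-6, -2), (-3, -10), (9, -8), (8, -1), (2, 1)
Count = 5

5


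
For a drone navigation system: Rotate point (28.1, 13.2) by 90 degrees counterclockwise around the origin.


90° CCW: (x,y) -> (-y, x)
(28.1,13.2) -> (-13.2, 28.1)

(-13.2, 28.1)


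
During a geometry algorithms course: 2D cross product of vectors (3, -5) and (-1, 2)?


u x v = u_x*v_y - u_y*v_x = 3*2 - (-5)*(-1)
= 6 - 5 = 1

1


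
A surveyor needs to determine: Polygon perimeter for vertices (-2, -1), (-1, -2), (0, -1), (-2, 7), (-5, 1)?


Sides: (-2, -1)->(-1, -2): sqrt(2) = 1.414214, (-1, -2)->(0, -1): sqrt(2) = 1.414214, (0, -1)->(-2, 7): sqrt(68) = 8.246211, (-2, 7)->(-5, 1): sqrt(45) = 6.708204, (-5, 1)->(-2, -1): sqrt(13) = 3.605551
Sum = 21.388394
Perimeter = 21.3884

21.3884


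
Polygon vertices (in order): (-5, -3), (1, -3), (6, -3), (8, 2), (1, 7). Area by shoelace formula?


Shoelace sum: ((-5)*(-3) - 1*(-3)) + (1*(-3) - 6*(-3)) + (6*2 - 8*(-3)) + (8*7 - 1*2) + (1*(-3) - (-5)*7)
= 155
Area = |155|/2 = 77.5

77.5


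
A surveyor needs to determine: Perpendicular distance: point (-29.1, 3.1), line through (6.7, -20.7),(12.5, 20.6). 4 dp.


|cross product| = 1616.58
|line direction| = sqrt(1739.33) = 41.7053
Distance = 1616.58/sqrt(1739.33) = 38.762

38.762


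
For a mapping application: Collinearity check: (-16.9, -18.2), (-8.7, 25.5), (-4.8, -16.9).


Cross product: ((-8.7)-(-16.9))*((-16.9)-(-18.2)) - (25.5-(-18.2))*((-4.8)-(-16.9))
= -518.11

No, not collinear


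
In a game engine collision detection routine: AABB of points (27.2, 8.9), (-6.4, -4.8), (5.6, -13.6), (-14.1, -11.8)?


x range: [-14.1, 27.2]
y range: [-13.6, 8.9]
Bounding box: (-14.1,-13.6) to (27.2,8.9)

(-14.1,-13.6) to (27.2,8.9)


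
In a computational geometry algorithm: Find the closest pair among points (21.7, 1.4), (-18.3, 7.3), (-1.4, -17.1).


d(P0,P1) = 40.4328, d(P0,P2) = 29.5949, d(P1,P2) = 29.6811
Closest: P0 and P2

Closest pair: (21.7, 1.4) and (-1.4, -17.1), distance = 29.5949


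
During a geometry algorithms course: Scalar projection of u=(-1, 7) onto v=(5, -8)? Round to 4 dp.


u.v = -61, |v| = sqrt(89) = 9.434
Scalar projection = u.v / |v| = -61 / sqrt(89) = -6.466

-6.466


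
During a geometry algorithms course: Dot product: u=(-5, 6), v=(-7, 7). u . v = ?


u . v = u_x*v_x + u_y*v_y = (-5)*(-7) + 6*7
= 35 + 42 = 77

77


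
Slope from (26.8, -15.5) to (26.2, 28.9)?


slope = (y2-y1)/(x2-x1) = (28.9-(-15.5))/(26.2-26.8) = 44.4/(-0.6) = -74

-74


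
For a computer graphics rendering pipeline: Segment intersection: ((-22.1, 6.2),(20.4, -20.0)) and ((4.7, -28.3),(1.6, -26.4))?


Cross products: d1=-56.03, d2=-55.56, d3=-764.09, d4=-764.56
d1*d2 < 0 and d3*d4 < 0? no

No, they don't intersect


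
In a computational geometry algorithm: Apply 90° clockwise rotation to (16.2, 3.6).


90° CW: (x,y) -> (y, -x)
(16.2,3.6) -> (3.6, -16.2)

(3.6, -16.2)


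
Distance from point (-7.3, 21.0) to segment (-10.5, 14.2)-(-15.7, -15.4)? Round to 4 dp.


Project P onto AB: t = 0 (clamped to [0,1])
Closest point on segment: (-10.5, 14.2)
Distance: 7.5153

7.5153


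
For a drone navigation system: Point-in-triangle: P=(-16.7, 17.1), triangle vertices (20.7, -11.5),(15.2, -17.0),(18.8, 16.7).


Cross products: AB x AP = -363, BC x BP = 1197.79, CA x CP = -1000.34
All same sign? no

No, outside


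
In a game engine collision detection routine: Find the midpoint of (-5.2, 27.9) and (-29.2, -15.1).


M = (((-5.2)+(-29.2))/2, (27.9+(-15.1))/2)
= (-17.2, 6.4)

(-17.2, 6.4)


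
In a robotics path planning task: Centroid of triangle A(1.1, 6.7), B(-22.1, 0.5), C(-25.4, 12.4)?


Centroid = ((x_A+x_B+x_C)/3, (y_A+y_B+y_C)/3)
= ((1.1+(-22.1)+(-25.4))/3, (6.7+0.5+12.4)/3)
= (-15.4667, 6.5333)

(-15.4667, 6.5333)


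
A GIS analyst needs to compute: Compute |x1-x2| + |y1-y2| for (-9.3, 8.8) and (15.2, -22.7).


|(-9.3)-15.2| + |8.8-(-22.7)| = 24.5 + 31.5 = 56

56


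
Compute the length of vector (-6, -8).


|u| = sqrt((-6)^2 + (-8)^2) = sqrt(100) = 10

10


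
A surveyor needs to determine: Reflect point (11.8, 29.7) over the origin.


Reflection over origin: (x,y) -> (-x,-y)
(11.8, 29.7) -> (-11.8, -29.7)

(-11.8, -29.7)


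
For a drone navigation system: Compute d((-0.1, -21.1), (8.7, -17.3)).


dx=8.8, dy=3.8
d^2 = 8.8^2 + 3.8^2 = 91.88
d = sqrt(91.88) = 9.5854

9.5854


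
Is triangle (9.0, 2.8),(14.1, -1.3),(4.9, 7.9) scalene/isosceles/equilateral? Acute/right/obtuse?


Side lengths squared: AB^2=42.82, BC^2=169.28, CA^2=42.82
Sorted: [42.82, 42.82, 169.28]
By sides: Isosceles, By angles: Obtuse

Isosceles, Obtuse


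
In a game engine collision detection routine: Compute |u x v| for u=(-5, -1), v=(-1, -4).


|u x v| = |(-5)*(-4) - (-1)*(-1)|
= |20 - 1| = 19

19


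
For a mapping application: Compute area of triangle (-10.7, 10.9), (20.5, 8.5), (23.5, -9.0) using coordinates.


Area = |x_A(y_B-y_C) + x_B(y_C-y_A) + x_C(y_A-y_B)|/2
= |(-187.25) + (-407.95) + 56.4|/2
= 538.8/2 = 269.4

269.4


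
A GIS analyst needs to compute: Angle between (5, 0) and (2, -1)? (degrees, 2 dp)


u.v = 10, |u| = sqrt(25) = 5, |v| = sqrt(5) = 2.2361
cos(theta) = u.v/(|u||v|) = 10/sqrt(125) = 0.894427
theta = acos(0.894427) = 26.57 degrees

26.57 degrees


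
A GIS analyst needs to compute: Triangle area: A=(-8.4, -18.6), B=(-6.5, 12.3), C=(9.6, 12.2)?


Area = |x_A(y_B-y_C) + x_B(y_C-y_A) + x_C(y_A-y_B)|/2
= |(-0.84) + (-200.2) + (-296.64)|/2
= 497.68/2 = 248.84

248.84


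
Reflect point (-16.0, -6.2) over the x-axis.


Reflection over x-axis: (x,y) -> (x,-y)
(-16, -6.2) -> (-16, 6.2)

(-16, 6.2)


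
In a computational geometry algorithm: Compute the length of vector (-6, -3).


|u| = sqrt((-6)^2 + (-3)^2) = sqrt(45) = 6.7082

6.7082


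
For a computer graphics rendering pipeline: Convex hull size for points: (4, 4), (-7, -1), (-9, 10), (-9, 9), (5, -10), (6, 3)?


Convex hull vertices (CCW): (-9, 9), (-7, -1), (5, -10), (6, 3), (4, 4), (-9, 10)
Count = 6

6


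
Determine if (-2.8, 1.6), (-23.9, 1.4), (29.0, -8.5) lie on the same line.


Cross product: ((-23.9)-(-2.8))*((-8.5)-1.6) - (1.4-1.6)*(29-(-2.8))
= 219.47

No, not collinear


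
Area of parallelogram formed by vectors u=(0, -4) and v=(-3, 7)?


|u x v| = |0*7 - (-4)*(-3)|
= |0 - 12| = 12

12


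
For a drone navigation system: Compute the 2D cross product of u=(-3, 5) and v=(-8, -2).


u x v = u_x*v_y - u_y*v_x = (-3)*(-2) - 5*(-8)
= 6 - (-40) = 46

46


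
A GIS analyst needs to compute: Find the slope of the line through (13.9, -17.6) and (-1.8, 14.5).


slope = (y2-y1)/(x2-x1) = (14.5-(-17.6))/((-1.8)-13.9) = 32.1/(-15.7) = -2.0446

-2.0446


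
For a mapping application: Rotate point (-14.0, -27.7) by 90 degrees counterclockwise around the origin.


90° CCW: (x,y) -> (-y, x)
(-14,-27.7) -> (27.7, -14)

(27.7, -14)


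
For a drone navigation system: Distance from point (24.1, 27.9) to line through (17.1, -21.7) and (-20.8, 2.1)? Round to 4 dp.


|cross product| = 2046.44
|line direction| = sqrt(2002.85) = 44.7532
Distance = 2046.44/sqrt(2002.85) = 45.7272

45.7272


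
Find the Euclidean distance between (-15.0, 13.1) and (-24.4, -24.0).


dx=-9.4, dy=-37.1
d^2 = (-9.4)^2 + (-37.1)^2 = 1464.77
d = sqrt(1464.77) = 38.2723

38.2723


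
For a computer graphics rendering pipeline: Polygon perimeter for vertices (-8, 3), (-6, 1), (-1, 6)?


Sides: (-8, 3)->(-6, 1): sqrt(8) = 2.828427, (-6, 1)->(-1, 6): sqrt(50) = 7.071068, (-1, 6)->(-8, 3): sqrt(58) = 7.615773
Sum = 17.515268
Perimeter = 17.5153

17.5153


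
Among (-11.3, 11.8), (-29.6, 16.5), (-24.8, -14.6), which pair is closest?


d(P0,P1) = 18.8939, d(P0,P2) = 29.6515, d(P1,P2) = 31.4682
Closest: P0 and P1

Closest pair: (-11.3, 11.8) and (-29.6, 16.5), distance = 18.8939


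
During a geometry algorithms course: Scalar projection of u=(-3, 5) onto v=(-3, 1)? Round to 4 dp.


u.v = 14, |v| = sqrt(10) = 3.1623
Scalar projection = u.v / |v| = 14 / sqrt(10) = 4.4272

4.4272


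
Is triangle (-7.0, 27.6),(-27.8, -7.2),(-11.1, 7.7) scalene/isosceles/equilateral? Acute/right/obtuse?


Side lengths squared: AB^2=1643.68, BC^2=500.9, CA^2=412.82
Sorted: [412.82, 500.9, 1643.68]
By sides: Scalene, By angles: Obtuse

Scalene, Obtuse


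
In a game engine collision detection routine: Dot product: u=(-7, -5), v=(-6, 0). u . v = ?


u . v = u_x*v_x + u_y*v_y = (-7)*(-6) + (-5)*0
= 42 + 0 = 42

42


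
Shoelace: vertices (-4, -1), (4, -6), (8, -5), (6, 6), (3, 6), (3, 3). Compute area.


Shoelace sum: ((-4)*(-6) - 4*(-1)) + (4*(-5) - 8*(-6)) + (8*6 - 6*(-5)) + (6*6 - 3*6) + (3*3 - 3*6) + (3*(-1) - (-4)*3)
= 152
Area = |152|/2 = 76

76


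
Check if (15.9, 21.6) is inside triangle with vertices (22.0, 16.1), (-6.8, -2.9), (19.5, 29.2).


Cross products: AB x AP = -274.3, BC x BP = -84.32, CA x CP = -66.16
All same sign? yes

Yes, inside


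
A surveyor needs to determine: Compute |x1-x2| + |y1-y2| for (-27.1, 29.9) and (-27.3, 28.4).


|(-27.1)-(-27.3)| + |29.9-28.4| = 0.2 + 1.5 = 1.7

1.7


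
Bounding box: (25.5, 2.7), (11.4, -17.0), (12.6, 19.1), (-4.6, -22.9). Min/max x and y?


x range: [-4.6, 25.5]
y range: [-22.9, 19.1]
Bounding box: (-4.6,-22.9) to (25.5,19.1)

(-4.6,-22.9) to (25.5,19.1)


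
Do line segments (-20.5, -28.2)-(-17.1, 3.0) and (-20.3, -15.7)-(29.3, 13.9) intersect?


Cross products: d1=-614.08, d2=832.8, d3=36.26, d4=-1410.62
d1*d2 < 0 and d3*d4 < 0? yes

Yes, they intersect


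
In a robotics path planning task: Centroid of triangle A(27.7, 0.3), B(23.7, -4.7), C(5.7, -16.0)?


Centroid = ((x_A+x_B+x_C)/3, (y_A+y_B+y_C)/3)
= ((27.7+23.7+5.7)/3, (0.3+(-4.7)+(-16))/3)
= (19.0333, -6.8)

(19.0333, -6.8)


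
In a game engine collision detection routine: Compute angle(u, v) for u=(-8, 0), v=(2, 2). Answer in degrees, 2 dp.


u.v = -16, |u| = sqrt(64) = 8, |v| = sqrt(8) = 2.8284
cos(theta) = u.v/(|u||v|) = -16/sqrt(512) = -0.707107
theta = acos(-0.707107) = 135 degrees

135 degrees


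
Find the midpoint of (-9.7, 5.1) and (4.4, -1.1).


M = (((-9.7)+4.4)/2, (5.1+(-1.1))/2)
= (-2.65, 2)

(-2.65, 2)


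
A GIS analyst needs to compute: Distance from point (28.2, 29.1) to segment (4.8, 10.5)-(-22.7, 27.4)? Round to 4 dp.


Project P onto AB: t = 0 (clamped to [0,1])
Closest point on segment: (4.8, 10.5)
Distance: 29.8918

29.8918


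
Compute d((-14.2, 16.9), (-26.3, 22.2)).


dx=-12.1, dy=5.3
d^2 = (-12.1)^2 + 5.3^2 = 174.5
d = sqrt(174.5) = 13.2098

13.2098


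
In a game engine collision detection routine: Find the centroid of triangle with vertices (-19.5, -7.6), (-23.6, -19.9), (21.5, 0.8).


Centroid = ((x_A+x_B+x_C)/3, (y_A+y_B+y_C)/3)
= (((-19.5)+(-23.6)+21.5)/3, ((-7.6)+(-19.9)+0.8)/3)
= (-7.2, -8.9)

(-7.2, -8.9)


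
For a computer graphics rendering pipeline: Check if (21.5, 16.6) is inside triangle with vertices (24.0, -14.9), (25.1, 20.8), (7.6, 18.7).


Cross products: AB x AP = 123.9, BC x BP = 65.94, CA x CP = 432.6
All same sign? yes

Yes, inside


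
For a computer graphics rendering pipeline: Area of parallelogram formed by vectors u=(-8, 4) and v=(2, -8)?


|u x v| = |(-8)*(-8) - 4*2|
= |64 - 8| = 56

56


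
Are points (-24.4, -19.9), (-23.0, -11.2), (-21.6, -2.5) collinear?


Cross product: ((-23)-(-24.4))*((-2.5)-(-19.9)) - ((-11.2)-(-19.9))*((-21.6)-(-24.4))
= 0

Yes, collinear


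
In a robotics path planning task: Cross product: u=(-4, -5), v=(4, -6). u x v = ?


u x v = u_x*v_y - u_y*v_x = (-4)*(-6) - (-5)*4
= 24 - (-20) = 44

44


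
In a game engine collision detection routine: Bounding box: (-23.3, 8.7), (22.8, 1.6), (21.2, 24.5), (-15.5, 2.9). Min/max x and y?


x range: [-23.3, 22.8]
y range: [1.6, 24.5]
Bounding box: (-23.3,1.6) to (22.8,24.5)

(-23.3,1.6) to (22.8,24.5)


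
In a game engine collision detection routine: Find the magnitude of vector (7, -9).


|u| = sqrt(7^2 + (-9)^2) = sqrt(130) = 11.4018

11.4018


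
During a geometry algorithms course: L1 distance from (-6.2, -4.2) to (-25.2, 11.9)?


|(-6.2)-(-25.2)| + |(-4.2)-11.9| = 19 + 16.1 = 35.1

35.1


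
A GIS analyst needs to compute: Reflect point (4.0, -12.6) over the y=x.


Reflection over y=x: (x,y) -> (y,x)
(4, -12.6) -> (-12.6, 4)

(-12.6, 4)


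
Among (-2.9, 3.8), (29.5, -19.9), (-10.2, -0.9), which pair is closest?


d(P0,P1) = 40.1429, d(P0,P2) = 8.6822, d(P1,P2) = 44.0124
Closest: P0 and P2

Closest pair: (-2.9, 3.8) and (-10.2, -0.9), distance = 8.6822


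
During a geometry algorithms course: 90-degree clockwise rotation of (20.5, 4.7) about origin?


90° CW: (x,y) -> (y, -x)
(20.5,4.7) -> (4.7, -20.5)

(4.7, -20.5)


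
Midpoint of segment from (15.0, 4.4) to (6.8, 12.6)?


M = ((15+6.8)/2, (4.4+12.6)/2)
= (10.9, 8.5)

(10.9, 8.5)


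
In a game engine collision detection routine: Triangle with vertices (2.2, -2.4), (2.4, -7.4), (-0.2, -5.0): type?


Side lengths squared: AB^2=25.04, BC^2=12.52, CA^2=12.52
Sorted: [12.52, 12.52, 25.04]
By sides: Isosceles, By angles: Right

Isosceles, Right


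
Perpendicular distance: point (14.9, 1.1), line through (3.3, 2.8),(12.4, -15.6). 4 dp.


|cross product| = 197.97
|line direction| = sqrt(421.37) = 20.5273
Distance = 197.97/sqrt(421.37) = 9.6442

9.6442


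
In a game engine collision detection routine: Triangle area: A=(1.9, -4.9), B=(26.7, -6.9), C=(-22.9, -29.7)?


Area = |x_A(y_B-y_C) + x_B(y_C-y_A) + x_C(y_A-y_B)|/2
= |43.32 + (-662.16) + (-45.8)|/2
= 664.64/2 = 332.32

332.32


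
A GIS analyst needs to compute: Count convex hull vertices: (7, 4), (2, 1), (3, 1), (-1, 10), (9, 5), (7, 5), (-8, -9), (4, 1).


Convex hull vertices (CCW): (-8, -9), (9, 5), (-1, 10)
Count = 3

3


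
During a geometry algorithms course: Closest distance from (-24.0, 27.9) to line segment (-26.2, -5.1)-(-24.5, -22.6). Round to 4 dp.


Project P onto AB: t = 0 (clamped to [0,1])
Closest point on segment: (-26.2, -5.1)
Distance: 33.0733

33.0733


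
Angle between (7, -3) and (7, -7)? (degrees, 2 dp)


u.v = 70, |u| = sqrt(58) = 7.6158, |v| = sqrt(98) = 9.8995
cos(theta) = u.v/(|u||v|) = 70/sqrt(5684) = 0.928477
theta = acos(0.928477) = 21.8 degrees

21.8 degrees


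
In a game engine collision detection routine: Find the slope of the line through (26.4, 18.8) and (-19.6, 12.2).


slope = (y2-y1)/(x2-x1) = (12.2-18.8)/((-19.6)-26.4) = (-6.6)/(-46) = 0.1435

0.1435


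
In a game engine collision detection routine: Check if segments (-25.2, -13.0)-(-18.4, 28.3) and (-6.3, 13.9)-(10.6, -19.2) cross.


Cross products: d1=-1080.2, d2=-157.15, d3=-597.65, d4=-1520.7
d1*d2 < 0 and d3*d4 < 0? no

No, they don't intersect


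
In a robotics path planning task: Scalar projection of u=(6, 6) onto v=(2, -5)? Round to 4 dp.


u.v = -18, |v| = sqrt(29) = 5.3852
Scalar projection = u.v / |v| = -18 / sqrt(29) = -3.3425

-3.3425


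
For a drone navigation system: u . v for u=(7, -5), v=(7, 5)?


u . v = u_x*v_x + u_y*v_y = 7*7 + (-5)*5
= 49 + (-25) = 24

24


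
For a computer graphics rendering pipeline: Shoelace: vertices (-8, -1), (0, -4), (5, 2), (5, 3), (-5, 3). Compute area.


Shoelace sum: ((-8)*(-4) - 0*(-1)) + (0*2 - 5*(-4)) + (5*3 - 5*2) + (5*3 - (-5)*3) + ((-5)*(-1) - (-8)*3)
= 116
Area = |116|/2 = 58

58


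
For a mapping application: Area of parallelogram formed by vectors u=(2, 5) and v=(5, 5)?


|u x v| = |2*5 - 5*5|
= |10 - 25| = 15

15


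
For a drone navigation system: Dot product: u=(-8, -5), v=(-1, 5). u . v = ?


u . v = u_x*v_x + u_y*v_y = (-8)*(-1) + (-5)*5
= 8 + (-25) = -17

-17


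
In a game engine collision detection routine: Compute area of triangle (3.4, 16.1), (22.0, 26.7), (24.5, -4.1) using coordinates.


Area = |x_A(y_B-y_C) + x_B(y_C-y_A) + x_C(y_A-y_B)|/2
= |104.72 + (-444.4) + (-259.7)|/2
= 599.38/2 = 299.69

299.69


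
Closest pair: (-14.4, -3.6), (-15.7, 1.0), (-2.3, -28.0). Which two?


d(P0,P1) = 4.7802, d(P0,P2) = 27.2355, d(P1,P2) = 31.9462
Closest: P0 and P1

Closest pair: (-14.4, -3.6) and (-15.7, 1.0), distance = 4.7802


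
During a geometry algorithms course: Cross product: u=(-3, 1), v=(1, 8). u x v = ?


u x v = u_x*v_y - u_y*v_x = (-3)*8 - 1*1
= (-24) - 1 = -25

-25


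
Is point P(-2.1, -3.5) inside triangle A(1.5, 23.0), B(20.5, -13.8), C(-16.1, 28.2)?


Cross products: AB x AP = -635.98, BC x BP = 572.22, CA x CP = -485.12
All same sign? no

No, outside


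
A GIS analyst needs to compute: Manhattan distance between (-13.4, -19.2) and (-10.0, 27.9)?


|(-13.4)-(-10)| + |(-19.2)-27.9| = 3.4 + 47.1 = 50.5

50.5


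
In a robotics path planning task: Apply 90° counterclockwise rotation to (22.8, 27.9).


90° CCW: (x,y) -> (-y, x)
(22.8,27.9) -> (-27.9, 22.8)

(-27.9, 22.8)


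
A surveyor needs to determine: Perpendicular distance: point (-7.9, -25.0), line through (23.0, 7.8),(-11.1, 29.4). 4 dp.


|cross product| = 1785.92
|line direction| = sqrt(1629.37) = 40.3655
Distance = 1785.92/sqrt(1629.37) = 44.2438

44.2438


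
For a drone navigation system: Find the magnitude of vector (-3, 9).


|u| = sqrt((-3)^2 + 9^2) = sqrt(90) = 9.4868

9.4868


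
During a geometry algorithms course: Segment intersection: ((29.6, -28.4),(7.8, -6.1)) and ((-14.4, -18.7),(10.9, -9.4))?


Cross products: d1=-654.61, d2=112.32, d3=769.74, d4=2.81
d1*d2 < 0 and d3*d4 < 0? no

No, they don't intersect


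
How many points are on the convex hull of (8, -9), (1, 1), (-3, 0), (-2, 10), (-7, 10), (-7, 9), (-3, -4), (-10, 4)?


Convex hull vertices (CCW): (-10, 4), (-3, -4), (8, -9), (-2, 10), (-7, 10)
Count = 5

5


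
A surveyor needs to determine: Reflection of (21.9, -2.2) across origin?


Reflection over origin: (x,y) -> (-x,-y)
(21.9, -2.2) -> (-21.9, 2.2)

(-21.9, 2.2)


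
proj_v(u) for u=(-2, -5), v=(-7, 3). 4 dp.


u.v = -1, |v| = sqrt(58) = 7.6158
Scalar projection = u.v / |v| = -1 / sqrt(58) = -0.1313

-0.1313


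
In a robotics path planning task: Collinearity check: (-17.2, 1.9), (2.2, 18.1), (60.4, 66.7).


Cross product: (2.2-(-17.2))*(66.7-1.9) - (18.1-1.9)*(60.4-(-17.2))
= 0

Yes, collinear


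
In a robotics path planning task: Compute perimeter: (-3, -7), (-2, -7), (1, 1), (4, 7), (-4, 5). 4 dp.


Sides: (-3, -7)->(-2, -7): sqrt(1) = 1, (-2, -7)->(1, 1): sqrt(73) = 8.544004, (1, 1)->(4, 7): sqrt(45) = 6.708204, (4, 7)->(-4, 5): sqrt(68) = 8.246211, (-4, 5)->(-3, -7): sqrt(145) = 12.041595
Sum = 36.540014
Perimeter = 36.54

36.54


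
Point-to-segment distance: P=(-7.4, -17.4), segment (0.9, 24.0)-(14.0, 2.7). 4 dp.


Project P onto AB: t = 1 (clamped to [0,1])
Closest point on segment: (14, 2.7)
Distance: 29.3593

29.3593


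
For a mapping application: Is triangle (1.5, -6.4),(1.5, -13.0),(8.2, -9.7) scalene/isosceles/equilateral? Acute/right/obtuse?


Side lengths squared: AB^2=43.56, BC^2=55.78, CA^2=55.78
Sorted: [43.56, 55.78, 55.78]
By sides: Isosceles, By angles: Acute

Isosceles, Acute


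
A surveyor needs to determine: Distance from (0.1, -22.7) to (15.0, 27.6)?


dx=14.9, dy=50.3
d^2 = 14.9^2 + 50.3^2 = 2752.1
d = sqrt(2752.1) = 52.4605

52.4605


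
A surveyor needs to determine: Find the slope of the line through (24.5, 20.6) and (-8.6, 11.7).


slope = (y2-y1)/(x2-x1) = (11.7-20.6)/((-8.6)-24.5) = (-8.9)/(-33.1) = 0.2689

0.2689


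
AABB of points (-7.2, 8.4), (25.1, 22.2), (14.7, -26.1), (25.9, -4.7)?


x range: [-7.2, 25.9]
y range: [-26.1, 22.2]
Bounding box: (-7.2,-26.1) to (25.9,22.2)

(-7.2,-26.1) to (25.9,22.2)


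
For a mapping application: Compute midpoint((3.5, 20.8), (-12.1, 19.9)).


M = ((3.5+(-12.1))/2, (20.8+19.9)/2)
= (-4.3, 20.35)

(-4.3, 20.35)


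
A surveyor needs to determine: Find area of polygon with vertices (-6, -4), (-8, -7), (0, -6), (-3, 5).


Shoelace sum: ((-6)*(-7) - (-8)*(-4)) + ((-8)*(-6) - 0*(-7)) + (0*5 - (-3)*(-6)) + ((-3)*(-4) - (-6)*5)
= 82
Area = |82|/2 = 41

41


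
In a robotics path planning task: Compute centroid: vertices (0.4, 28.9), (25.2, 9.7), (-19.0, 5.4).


Centroid = ((x_A+x_B+x_C)/3, (y_A+y_B+y_C)/3)
= ((0.4+25.2+(-19))/3, (28.9+9.7+5.4)/3)
= (2.2, 14.6667)

(2.2, 14.6667)


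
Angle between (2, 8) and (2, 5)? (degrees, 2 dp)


u.v = 44, |u| = sqrt(68) = 8.2462, |v| = sqrt(29) = 5.3852
cos(theta) = u.v/(|u||v|) = 44/sqrt(1972) = 0.99083
theta = acos(0.99083) = 7.77 degrees

7.77 degrees


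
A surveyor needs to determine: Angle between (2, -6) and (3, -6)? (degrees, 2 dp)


u.v = 42, |u| = sqrt(40) = 6.3246, |v| = sqrt(45) = 6.7082
cos(theta) = u.v/(|u||v|) = 42/sqrt(1800) = 0.989949
theta = acos(0.989949) = 8.13 degrees

8.13 degrees


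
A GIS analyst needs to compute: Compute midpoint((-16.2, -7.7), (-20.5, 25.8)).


M = (((-16.2)+(-20.5))/2, ((-7.7)+25.8)/2)
= (-18.35, 9.05)

(-18.35, 9.05)


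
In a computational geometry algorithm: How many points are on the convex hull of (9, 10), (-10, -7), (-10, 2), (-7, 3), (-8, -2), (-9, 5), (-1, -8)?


Convex hull vertices (CCW): (-10, -7), (-1, -8), (9, 10), (-9, 5), (-10, 2)
Count = 5

5


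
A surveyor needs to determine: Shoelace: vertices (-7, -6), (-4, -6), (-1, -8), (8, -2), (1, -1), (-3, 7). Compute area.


Shoelace sum: ((-7)*(-6) - (-4)*(-6)) + ((-4)*(-8) - (-1)*(-6)) + ((-1)*(-2) - 8*(-8)) + (8*(-1) - 1*(-2)) + (1*7 - (-3)*(-1)) + ((-3)*(-6) - (-7)*7)
= 175
Area = |175|/2 = 87.5

87.5


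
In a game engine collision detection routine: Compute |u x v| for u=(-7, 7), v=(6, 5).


|u x v| = |(-7)*5 - 7*6|
= |(-35) - 42| = 77

77


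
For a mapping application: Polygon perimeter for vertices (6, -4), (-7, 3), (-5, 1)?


Sides: (6, -4)->(-7, 3): sqrt(218) = 14.764823, (-7, 3)->(-5, 1): sqrt(8) = 2.828427, (-5, 1)->(6, -4): sqrt(146) = 12.083046
Sum = 29.676296
Perimeter = 29.6763

29.6763


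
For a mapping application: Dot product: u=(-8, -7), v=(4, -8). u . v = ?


u . v = u_x*v_x + u_y*v_y = (-8)*4 + (-7)*(-8)
= (-32) + 56 = 24

24


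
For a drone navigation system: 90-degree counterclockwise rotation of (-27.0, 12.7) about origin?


90° CCW: (x,y) -> (-y, x)
(-27,12.7) -> (-12.7, -27)

(-12.7, -27)


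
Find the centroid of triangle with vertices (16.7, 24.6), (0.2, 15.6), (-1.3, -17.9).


Centroid = ((x_A+x_B+x_C)/3, (y_A+y_B+y_C)/3)
= ((16.7+0.2+(-1.3))/3, (24.6+15.6+(-17.9))/3)
= (5.2, 7.4333)

(5.2, 7.4333)


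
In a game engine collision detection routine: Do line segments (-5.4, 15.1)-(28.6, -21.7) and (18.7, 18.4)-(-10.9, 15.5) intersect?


Cross products: d1=27.79, d2=1215.67, d3=999.08, d4=-188.8
d1*d2 < 0 and d3*d4 < 0? no

No, they don't intersect


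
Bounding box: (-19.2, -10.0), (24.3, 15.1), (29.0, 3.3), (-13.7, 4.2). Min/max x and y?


x range: [-19.2, 29]
y range: [-10, 15.1]
Bounding box: (-19.2,-10) to (29,15.1)

(-19.2,-10) to (29,15.1)


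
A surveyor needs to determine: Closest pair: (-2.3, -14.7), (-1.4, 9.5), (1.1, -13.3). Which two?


d(P0,P1) = 24.2167, d(P0,P2) = 3.677, d(P1,P2) = 22.9367
Closest: P0 and P2

Closest pair: (-2.3, -14.7) and (1.1, -13.3), distance = 3.677


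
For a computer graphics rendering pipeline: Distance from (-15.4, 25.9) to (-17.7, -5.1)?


dx=-2.3, dy=-31
d^2 = (-2.3)^2 + (-31)^2 = 966.29
d = sqrt(966.29) = 31.0852

31.0852


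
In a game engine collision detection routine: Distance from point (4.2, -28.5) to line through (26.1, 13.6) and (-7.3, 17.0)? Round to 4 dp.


|cross product| = 1480.6
|line direction| = sqrt(1127.12) = 33.5726
Distance = 1480.6/sqrt(1127.12) = 44.1014

44.1014


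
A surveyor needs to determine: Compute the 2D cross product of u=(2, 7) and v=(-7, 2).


u x v = u_x*v_y - u_y*v_x = 2*2 - 7*(-7)
= 4 - (-49) = 53

53


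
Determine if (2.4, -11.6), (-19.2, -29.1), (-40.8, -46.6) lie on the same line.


Cross product: ((-19.2)-2.4)*((-46.6)-(-11.6)) - ((-29.1)-(-11.6))*((-40.8)-2.4)
= 0

Yes, collinear


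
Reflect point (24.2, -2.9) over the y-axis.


Reflection over y-axis: (x,y) -> (-x,y)
(24.2, -2.9) -> (-24.2, -2.9)

(-24.2, -2.9)


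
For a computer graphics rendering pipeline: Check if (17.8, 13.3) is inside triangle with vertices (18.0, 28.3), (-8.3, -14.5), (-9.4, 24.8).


Cross products: AB x AP = 385.94, BC x BP = -1056.31, CA x CP = -410.3
All same sign? no

No, outside


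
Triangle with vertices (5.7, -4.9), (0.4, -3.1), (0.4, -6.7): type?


Side lengths squared: AB^2=31.33, BC^2=12.96, CA^2=31.33
Sorted: [12.96, 31.33, 31.33]
By sides: Isosceles, By angles: Acute

Isosceles, Acute


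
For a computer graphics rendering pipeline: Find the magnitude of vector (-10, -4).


|u| = sqrt((-10)^2 + (-4)^2) = sqrt(116) = 10.7703

10.7703


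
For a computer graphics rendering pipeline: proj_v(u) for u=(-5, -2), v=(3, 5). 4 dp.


u.v = -25, |v| = sqrt(34) = 5.831
Scalar projection = u.v / |v| = -25 / sqrt(34) = -4.2875

-4.2875


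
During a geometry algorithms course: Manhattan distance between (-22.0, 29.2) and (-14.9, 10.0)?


|(-22)-(-14.9)| + |29.2-10| = 7.1 + 19.2 = 26.3

26.3


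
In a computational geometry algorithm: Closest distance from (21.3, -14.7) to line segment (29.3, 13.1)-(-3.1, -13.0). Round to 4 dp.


Project P onto AB: t = 0.5689 (clamped to [0,1])
Closest point on segment: (10.8671, -1.7488)
Distance: 16.6307

16.6307


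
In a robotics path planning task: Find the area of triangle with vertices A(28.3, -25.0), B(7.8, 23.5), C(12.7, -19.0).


Area = |x_A(y_B-y_C) + x_B(y_C-y_A) + x_C(y_A-y_B)|/2
= |1202.75 + 46.8 + (-615.95)|/2
= 633.6/2 = 316.8

316.8


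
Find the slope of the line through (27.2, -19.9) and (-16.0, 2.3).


slope = (y2-y1)/(x2-x1) = (2.3-(-19.9))/((-16)-27.2) = 22.2/(-43.2) = -0.5139

-0.5139


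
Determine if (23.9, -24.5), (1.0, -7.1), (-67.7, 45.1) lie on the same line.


Cross product: (1-23.9)*(45.1-(-24.5)) - ((-7.1)-(-24.5))*((-67.7)-23.9)
= 0

Yes, collinear


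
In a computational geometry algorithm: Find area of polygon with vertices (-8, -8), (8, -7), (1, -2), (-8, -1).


Shoelace sum: ((-8)*(-7) - 8*(-8)) + (8*(-2) - 1*(-7)) + (1*(-1) - (-8)*(-2)) + ((-8)*(-8) - (-8)*(-1))
= 150
Area = |150|/2 = 75

75


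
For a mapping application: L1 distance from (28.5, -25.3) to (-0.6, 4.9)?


|28.5-(-0.6)| + |(-25.3)-4.9| = 29.1 + 30.2 = 59.3

59.3


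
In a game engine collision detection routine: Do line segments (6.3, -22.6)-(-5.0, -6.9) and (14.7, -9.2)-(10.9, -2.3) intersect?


Cross products: d1=108.88, d2=127.19, d3=-283.3, d4=-301.61
d1*d2 < 0 and d3*d4 < 0? no

No, they don't intersect


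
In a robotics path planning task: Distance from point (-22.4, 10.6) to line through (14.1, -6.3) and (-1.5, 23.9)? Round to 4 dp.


|cross product| = 838.66
|line direction| = sqrt(1155.4) = 33.9912
Distance = 838.66/sqrt(1155.4) = 24.6729

24.6729


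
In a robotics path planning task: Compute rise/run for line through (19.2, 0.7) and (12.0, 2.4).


slope = (y2-y1)/(x2-x1) = (2.4-0.7)/(12-19.2) = 1.7/(-7.2) = -0.2361

-0.2361


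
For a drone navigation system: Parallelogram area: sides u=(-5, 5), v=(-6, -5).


|u x v| = |(-5)*(-5) - 5*(-6)|
= |25 - (-30)| = 55

55


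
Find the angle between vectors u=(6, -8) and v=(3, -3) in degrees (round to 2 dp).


u.v = 42, |u| = sqrt(100) = 10, |v| = sqrt(18) = 4.2426
cos(theta) = u.v/(|u||v|) = 42/sqrt(1800) = 0.989949
theta = acos(0.989949) = 8.13 degrees

8.13 degrees


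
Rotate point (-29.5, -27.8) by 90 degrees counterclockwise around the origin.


90° CCW: (x,y) -> (-y, x)
(-29.5,-27.8) -> (27.8, -29.5)

(27.8, -29.5)
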